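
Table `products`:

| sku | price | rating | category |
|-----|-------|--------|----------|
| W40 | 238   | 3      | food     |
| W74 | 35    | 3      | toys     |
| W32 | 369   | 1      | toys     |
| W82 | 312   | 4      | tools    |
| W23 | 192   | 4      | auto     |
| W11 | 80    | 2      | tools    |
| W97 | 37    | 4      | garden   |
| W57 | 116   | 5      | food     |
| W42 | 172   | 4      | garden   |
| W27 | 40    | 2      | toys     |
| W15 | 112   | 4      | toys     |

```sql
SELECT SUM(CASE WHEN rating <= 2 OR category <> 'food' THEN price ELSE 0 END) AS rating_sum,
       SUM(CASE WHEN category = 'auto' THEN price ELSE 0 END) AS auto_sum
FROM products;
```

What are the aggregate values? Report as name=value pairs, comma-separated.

rating_sum=1349, auto_sum=192

[rating_sum: rating <= 2 OR category <> 'food']
sku=W40: ✗
sku=W74: ✓ → 35
sku=W32: ✓ → 369
sku=W82: ✓ → 312
sku=W23: ✓ → 192
sku=W11: ✓ → 80
sku=W97: ✓ → 37
sku=W57: ✗
sku=W42: ✓ → 172
sku=W27: ✓ → 40
sku=W15: ✓ → 112
rating_sum = 35 + 369 + 312 + 192 + 80 + 37 + 172 + 40 + 112 = 1349
—
[auto_sum: category = 'auto']
sku=W40: ✗
sku=W74: ✗
sku=W32: ✗
sku=W82: ✗
sku=W23: ✓ → 192
sku=W11: ✗
sku=W97: ✗
sku=W57: ✗
sku=W42: ✗
sku=W27: ✗
sku=W15: ✗
auto_sum = 192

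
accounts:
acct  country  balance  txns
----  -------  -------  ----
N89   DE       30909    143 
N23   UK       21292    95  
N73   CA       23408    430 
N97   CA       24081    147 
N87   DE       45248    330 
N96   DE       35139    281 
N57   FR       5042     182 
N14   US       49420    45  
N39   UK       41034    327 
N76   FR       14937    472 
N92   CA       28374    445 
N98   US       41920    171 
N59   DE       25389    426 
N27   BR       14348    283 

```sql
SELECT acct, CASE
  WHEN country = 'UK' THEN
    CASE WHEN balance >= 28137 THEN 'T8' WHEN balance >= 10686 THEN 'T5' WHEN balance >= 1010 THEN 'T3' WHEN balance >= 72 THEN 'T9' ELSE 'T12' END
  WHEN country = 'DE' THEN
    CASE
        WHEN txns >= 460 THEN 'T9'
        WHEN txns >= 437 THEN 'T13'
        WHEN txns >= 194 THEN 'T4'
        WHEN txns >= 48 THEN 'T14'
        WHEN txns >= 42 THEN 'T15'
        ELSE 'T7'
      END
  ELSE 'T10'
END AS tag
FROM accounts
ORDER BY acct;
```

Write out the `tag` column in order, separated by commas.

acct=N14: country='US' → outer ELSE → T10
acct=N23: country='UK' → inner[balance >= 10686] → T5
acct=N27: country='BR' → outer ELSE → T10
acct=N39: country='UK' → inner[balance >= 28137] → T8
acct=N57: country='FR' → outer ELSE → T10
acct=N59: country='DE' → inner[txns >= 194] → T4
acct=N73: country='CA' → outer ELSE → T10
acct=N76: country='FR' → outer ELSE → T10
acct=N87: country='DE' → inner[txns >= 194] → T4
acct=N89: country='DE' → inner[txns >= 48] → T14
acct=N92: country='CA' → outer ELSE → T10
acct=N96: country='DE' → inner[txns >= 194] → T4
acct=N97: country='CA' → outer ELSE → T10
acct=N98: country='US' → outer ELSE → T10

T10, T5, T10, T8, T10, T4, T10, T10, T4, T14, T10, T4, T10, T10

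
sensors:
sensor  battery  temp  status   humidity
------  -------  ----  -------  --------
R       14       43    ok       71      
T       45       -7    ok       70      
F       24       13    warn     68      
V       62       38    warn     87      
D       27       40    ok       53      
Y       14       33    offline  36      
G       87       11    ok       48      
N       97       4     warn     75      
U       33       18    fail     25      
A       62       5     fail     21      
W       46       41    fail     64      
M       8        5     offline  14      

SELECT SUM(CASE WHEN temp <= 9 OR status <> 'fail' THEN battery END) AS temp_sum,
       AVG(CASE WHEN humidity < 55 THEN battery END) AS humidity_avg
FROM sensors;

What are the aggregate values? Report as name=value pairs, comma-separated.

[temp_sum: temp <= 9 OR status <> 'fail']
sensor=R: ✓ → 14
sensor=T: ✓ → 45
sensor=F: ✓ → 24
sensor=V: ✓ → 62
sensor=D: ✓ → 27
sensor=Y: ✓ → 14
sensor=G: ✓ → 87
sensor=N: ✓ → 97
sensor=U: ✗
sensor=A: ✓ → 62
sensor=W: ✗
sensor=M: ✓ → 8
temp_sum = 14 + 45 + 24 + 62 + 27 + 14 + 87 + 97 + 62 + 8 = 440
—
[humidity_avg: humidity < 55]
sensor=R: ✗
sensor=T: ✗
sensor=F: ✗
sensor=V: ✗
sensor=D: ✓ → 27
sensor=Y: ✓ → 14
sensor=G: ✓ → 87
sensor=N: ✗
sensor=U: ✓ → 33
sensor=A: ✓ → 62
sensor=W: ✗
sensor=M: ✓ → 8
humidity_avg = (27 + 14 + 87 + 33 + 62 + 8) / 6 = 38.5

temp_sum=440, humidity_avg=38.5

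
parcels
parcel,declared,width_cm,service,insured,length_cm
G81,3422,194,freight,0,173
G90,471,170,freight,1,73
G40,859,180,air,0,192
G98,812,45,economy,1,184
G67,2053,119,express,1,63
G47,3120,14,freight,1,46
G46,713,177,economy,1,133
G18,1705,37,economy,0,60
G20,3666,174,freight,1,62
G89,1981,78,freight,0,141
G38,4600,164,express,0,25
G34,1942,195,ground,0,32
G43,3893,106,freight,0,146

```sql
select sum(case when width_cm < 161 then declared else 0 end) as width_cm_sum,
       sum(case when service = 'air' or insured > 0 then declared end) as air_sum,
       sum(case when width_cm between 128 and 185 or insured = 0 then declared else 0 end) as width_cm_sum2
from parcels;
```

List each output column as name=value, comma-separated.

[width_cm_sum: width_cm < 161]
parcel=G81: ✗
parcel=G90: ✗
parcel=G40: ✗
parcel=G98: ✓ → 812
parcel=G67: ✓ → 2053
parcel=G47: ✓ → 3120
parcel=G46: ✗
parcel=G18: ✓ → 1705
parcel=G20: ✗
parcel=G89: ✓ → 1981
parcel=G38: ✗
parcel=G34: ✗
parcel=G43: ✓ → 3893
width_cm_sum = 812 + 2053 + 3120 + 1705 + 1981 + 3893 = 13564
—
[air_sum: service = 'air' or insured > 0]
parcel=G81: ✗
parcel=G90: ✓ → 471
parcel=G40: ✓ → 859
parcel=G98: ✓ → 812
parcel=G67: ✓ → 2053
parcel=G47: ✓ → 3120
parcel=G46: ✓ → 713
parcel=G18: ✗
parcel=G20: ✓ → 3666
parcel=G89: ✗
parcel=G38: ✗
parcel=G34: ✗
parcel=G43: ✗
air_sum = 471 + 859 + 812 + 2053 + 3120 + 713 + 3666 = 11694
—
[width_cm_sum2: width_cm between 128 and 185 or insured = 0]
parcel=G81: ✓ → 3422
parcel=G90: ✓ → 471
parcel=G40: ✓ → 859
parcel=G98: ✗
parcel=G67: ✗
parcel=G47: ✗
parcel=G46: ✓ → 713
parcel=G18: ✓ → 1705
parcel=G20: ✓ → 3666
parcel=G89: ✓ → 1981
parcel=G38: ✓ → 4600
parcel=G34: ✓ → 1942
parcel=G43: ✓ → 3893
width_cm_sum2 = 3422 + 471 + 859 + 713 + 1705 + 3666 + 1981 + 4600 + 1942 + 3893 = 23252

width_cm_sum=13564, air_sum=11694, width_cm_sum2=23252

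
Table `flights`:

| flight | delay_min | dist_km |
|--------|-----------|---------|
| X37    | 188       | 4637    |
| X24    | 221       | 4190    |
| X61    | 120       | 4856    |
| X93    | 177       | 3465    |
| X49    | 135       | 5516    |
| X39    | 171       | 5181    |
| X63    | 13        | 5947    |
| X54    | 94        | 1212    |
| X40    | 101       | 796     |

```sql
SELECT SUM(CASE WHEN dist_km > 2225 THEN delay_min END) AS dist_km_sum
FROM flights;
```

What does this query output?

1025

flight=X37: ✓ → 188
flight=X24: ✓ → 221
flight=X61: ✓ → 120
flight=X93: ✓ → 177
flight=X49: ✓ → 135
flight=X39: ✓ → 171
flight=X63: ✓ → 13
flight=X54: ✗
flight=X40: ✗
dist_km_sum = 188 + 221 + 120 + 177 + 135 + 171 + 13 = 1025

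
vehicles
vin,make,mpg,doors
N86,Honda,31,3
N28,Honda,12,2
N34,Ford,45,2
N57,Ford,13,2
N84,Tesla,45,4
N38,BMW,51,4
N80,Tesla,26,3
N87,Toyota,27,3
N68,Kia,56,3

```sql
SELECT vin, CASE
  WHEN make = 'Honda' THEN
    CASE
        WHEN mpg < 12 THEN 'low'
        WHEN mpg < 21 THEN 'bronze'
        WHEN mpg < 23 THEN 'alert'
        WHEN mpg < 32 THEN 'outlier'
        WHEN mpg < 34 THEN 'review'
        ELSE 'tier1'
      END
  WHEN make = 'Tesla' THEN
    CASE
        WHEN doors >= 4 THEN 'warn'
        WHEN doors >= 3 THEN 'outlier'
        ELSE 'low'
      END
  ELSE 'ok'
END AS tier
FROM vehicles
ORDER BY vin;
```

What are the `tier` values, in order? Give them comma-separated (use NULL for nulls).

bronze, ok, ok, ok, ok, outlier, warn, outlier, ok

vin=N28: make='Honda' → inner[mpg < 21] → bronze
vin=N34: make='Ford' → outer ELSE → ok
vin=N38: make='BMW' → outer ELSE → ok
vin=N57: make='Ford' → outer ELSE → ok
vin=N68: make='Kia' → outer ELSE → ok
vin=N80: make='Tesla' → inner[doors >= 3] → outlier
vin=N84: make='Tesla' → inner[doors >= 4] → warn
vin=N86: make='Honda' → inner[mpg < 32] → outlier
vin=N87: make='Toyota' → outer ELSE → ok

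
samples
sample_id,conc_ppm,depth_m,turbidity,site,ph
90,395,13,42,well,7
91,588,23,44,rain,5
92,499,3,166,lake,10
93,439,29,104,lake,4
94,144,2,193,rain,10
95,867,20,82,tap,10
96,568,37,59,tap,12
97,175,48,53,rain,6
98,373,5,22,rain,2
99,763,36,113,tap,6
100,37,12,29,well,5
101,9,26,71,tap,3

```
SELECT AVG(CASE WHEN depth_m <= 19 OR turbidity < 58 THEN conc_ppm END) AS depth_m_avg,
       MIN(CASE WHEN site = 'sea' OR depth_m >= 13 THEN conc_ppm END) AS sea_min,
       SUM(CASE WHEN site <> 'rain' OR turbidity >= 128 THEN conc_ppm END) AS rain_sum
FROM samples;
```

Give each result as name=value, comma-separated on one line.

depth_m_avg=315.8571428571, sea_min=9, rain_sum=3721

[depth_m_avg: depth_m <= 19 OR turbidity < 58]
sample_id=90: ✓ → 395
sample_id=91: ✓ → 588
sample_id=92: ✓ → 499
sample_id=93: ✗
sample_id=94: ✓ → 144
sample_id=95: ✗
sample_id=96: ✗
sample_id=97: ✓ → 175
sample_id=98: ✓ → 373
sample_id=99: ✗
sample_id=100: ✓ → 37
sample_id=101: ✗
depth_m_avg = (395 + 588 + 499 + 144 + 175 + 373 + 37) / 7 = 315.8571428571
—
[sea_min: site = 'sea' OR depth_m >= 13]
sample_id=90: ✓ → 395
sample_id=91: ✓ → 588
sample_id=92: ✗
sample_id=93: ✓ → 439
sample_id=94: ✗
sample_id=95: ✓ → 867
sample_id=96: ✓ → 568
sample_id=97: ✓ → 175
sample_id=98: ✗
sample_id=99: ✓ → 763
sample_id=100: ✗
sample_id=101: ✓ → 9
sea_min = MIN(395, 588, 439, 867, 568, 175, 763, 9) = 9
—
[rain_sum: site <> 'rain' OR turbidity >= 128]
sample_id=90: ✓ → 395
sample_id=91: ✗
sample_id=92: ✓ → 499
sample_id=93: ✓ → 439
sample_id=94: ✓ → 144
sample_id=95: ✓ → 867
sample_id=96: ✓ → 568
sample_id=97: ✗
sample_id=98: ✗
sample_id=99: ✓ → 763
sample_id=100: ✓ → 37
sample_id=101: ✓ → 9
rain_sum = 395 + 499 + 439 + 144 + 867 + 568 + 763 + 37 + 9 = 3721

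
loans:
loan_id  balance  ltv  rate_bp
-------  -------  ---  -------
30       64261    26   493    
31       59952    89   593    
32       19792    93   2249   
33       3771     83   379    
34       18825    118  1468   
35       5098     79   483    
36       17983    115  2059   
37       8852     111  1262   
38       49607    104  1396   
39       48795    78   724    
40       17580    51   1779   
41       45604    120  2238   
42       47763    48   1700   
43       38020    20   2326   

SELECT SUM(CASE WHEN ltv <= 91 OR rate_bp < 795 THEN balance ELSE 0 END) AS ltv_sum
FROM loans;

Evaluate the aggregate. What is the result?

loan_id=30: ✓ → 64261
loan_id=31: ✓ → 59952
loan_id=32: ✗
loan_id=33: ✓ → 3771
loan_id=34: ✗
loan_id=35: ✓ → 5098
loan_id=36: ✗
loan_id=37: ✗
loan_id=38: ✗
loan_id=39: ✓ → 48795
loan_id=40: ✓ → 17580
loan_id=41: ✗
loan_id=42: ✓ → 47763
loan_id=43: ✓ → 38020
ltv_sum = 64261 + 59952 + 3771 + 5098 + 48795 + 17580 + 47763 + 38020 = 285240

285240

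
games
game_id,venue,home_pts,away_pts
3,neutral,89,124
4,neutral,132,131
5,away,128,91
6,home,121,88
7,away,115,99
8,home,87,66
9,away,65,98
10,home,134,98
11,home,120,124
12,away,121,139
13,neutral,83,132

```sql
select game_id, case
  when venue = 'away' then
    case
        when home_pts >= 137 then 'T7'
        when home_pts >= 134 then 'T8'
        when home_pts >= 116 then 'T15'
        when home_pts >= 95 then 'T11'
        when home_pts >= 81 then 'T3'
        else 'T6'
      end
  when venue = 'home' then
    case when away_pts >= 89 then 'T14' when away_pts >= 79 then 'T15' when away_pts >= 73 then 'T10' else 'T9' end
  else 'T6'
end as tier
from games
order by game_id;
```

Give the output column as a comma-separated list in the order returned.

T6, T6, T15, T15, T11, T9, T6, T14, T14, T15, T6

game_id=3: venue='neutral' → outer ELSE → T6
game_id=4: venue='neutral' → outer ELSE → T6
game_id=5: venue='away' → inner[home_pts >= 116] → T15
game_id=6: venue='home' → inner[away_pts >= 79] → T15
game_id=7: venue='away' → inner[home_pts >= 95] → T11
game_id=8: venue='home' → inner[ELSE] → T9
game_id=9: venue='away' → inner[ELSE] → T6
game_id=10: venue='home' → inner[away_pts >= 89] → T14
game_id=11: venue='home' → inner[away_pts >= 89] → T14
game_id=12: venue='away' → inner[home_pts >= 116] → T15
game_id=13: venue='neutral' → outer ELSE → T6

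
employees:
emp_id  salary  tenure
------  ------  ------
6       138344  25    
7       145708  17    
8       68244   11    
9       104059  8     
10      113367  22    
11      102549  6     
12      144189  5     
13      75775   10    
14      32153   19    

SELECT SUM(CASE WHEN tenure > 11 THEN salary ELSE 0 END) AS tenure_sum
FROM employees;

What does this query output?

429572

emp_id=6: ✓ → 138344
emp_id=7: ✓ → 145708
emp_id=8: ✗
emp_id=9: ✗
emp_id=10: ✓ → 113367
emp_id=11: ✗
emp_id=12: ✗
emp_id=13: ✗
emp_id=14: ✓ → 32153
tenure_sum = 138344 + 145708 + 113367 + 32153 = 429572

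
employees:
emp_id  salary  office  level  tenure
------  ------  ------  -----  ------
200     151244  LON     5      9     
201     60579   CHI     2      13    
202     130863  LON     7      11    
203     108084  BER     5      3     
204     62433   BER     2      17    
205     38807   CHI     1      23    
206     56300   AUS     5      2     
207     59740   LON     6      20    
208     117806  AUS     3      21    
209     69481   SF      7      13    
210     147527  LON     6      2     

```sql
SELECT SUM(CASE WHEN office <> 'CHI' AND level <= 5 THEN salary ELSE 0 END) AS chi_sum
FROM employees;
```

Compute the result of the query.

emp_id=200: ✓ → 151244
emp_id=201: ✗
emp_id=202: ✗
emp_id=203: ✓ → 108084
emp_id=204: ✓ → 62433
emp_id=205: ✗
emp_id=206: ✓ → 56300
emp_id=207: ✗
emp_id=208: ✓ → 117806
emp_id=209: ✗
emp_id=210: ✗
chi_sum = 151244 + 108084 + 62433 + 56300 + 117806 = 495867

495867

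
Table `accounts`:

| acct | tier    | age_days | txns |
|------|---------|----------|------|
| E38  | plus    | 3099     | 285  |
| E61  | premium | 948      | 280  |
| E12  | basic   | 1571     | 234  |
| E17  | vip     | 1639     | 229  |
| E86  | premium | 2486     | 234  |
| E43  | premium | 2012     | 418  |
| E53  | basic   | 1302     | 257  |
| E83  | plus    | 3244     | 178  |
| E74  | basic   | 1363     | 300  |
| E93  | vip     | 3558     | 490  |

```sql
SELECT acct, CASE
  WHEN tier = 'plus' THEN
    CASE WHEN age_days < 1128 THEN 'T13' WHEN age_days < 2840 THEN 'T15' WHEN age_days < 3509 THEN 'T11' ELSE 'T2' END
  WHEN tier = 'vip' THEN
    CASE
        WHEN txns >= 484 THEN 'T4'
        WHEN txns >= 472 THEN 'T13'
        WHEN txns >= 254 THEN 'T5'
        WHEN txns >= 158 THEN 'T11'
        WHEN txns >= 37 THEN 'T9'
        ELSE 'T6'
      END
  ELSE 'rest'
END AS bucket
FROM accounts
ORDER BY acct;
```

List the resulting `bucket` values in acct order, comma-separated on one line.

acct=E12: tier='basic' → outer ELSE → rest
acct=E17: tier='vip' → inner[txns >= 158] → T11
acct=E38: tier='plus' → inner[age_days < 3509] → T11
acct=E43: tier='premium' → outer ELSE → rest
acct=E53: tier='basic' → outer ELSE → rest
acct=E61: tier='premium' → outer ELSE → rest
acct=E74: tier='basic' → outer ELSE → rest
acct=E83: tier='plus' → inner[age_days < 3509] → T11
acct=E86: tier='premium' → outer ELSE → rest
acct=E93: tier='vip' → inner[txns >= 484] → T4

rest, T11, T11, rest, rest, rest, rest, T11, rest, T4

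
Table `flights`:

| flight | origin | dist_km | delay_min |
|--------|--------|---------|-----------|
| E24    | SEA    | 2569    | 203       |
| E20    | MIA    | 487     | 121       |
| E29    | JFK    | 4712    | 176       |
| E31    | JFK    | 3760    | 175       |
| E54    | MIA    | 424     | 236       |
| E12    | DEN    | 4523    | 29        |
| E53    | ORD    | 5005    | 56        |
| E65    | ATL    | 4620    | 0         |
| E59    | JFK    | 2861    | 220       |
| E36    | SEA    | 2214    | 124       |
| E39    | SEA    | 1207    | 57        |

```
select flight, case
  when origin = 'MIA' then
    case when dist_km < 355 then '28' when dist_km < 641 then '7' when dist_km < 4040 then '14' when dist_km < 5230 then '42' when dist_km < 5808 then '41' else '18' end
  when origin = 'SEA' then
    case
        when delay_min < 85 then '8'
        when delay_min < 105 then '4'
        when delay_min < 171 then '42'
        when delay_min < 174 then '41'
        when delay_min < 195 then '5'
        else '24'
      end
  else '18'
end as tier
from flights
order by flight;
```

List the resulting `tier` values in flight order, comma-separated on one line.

flight=E12: origin='DEN' → outer ELSE → 18
flight=E20: origin='MIA' → inner[dist_km < 641] → 7
flight=E24: origin='SEA' → inner[ELSE] → 24
flight=E29: origin='JFK' → outer ELSE → 18
flight=E31: origin='JFK' → outer ELSE → 18
flight=E36: origin='SEA' → inner[delay_min < 171] → 42
flight=E39: origin='SEA' → inner[delay_min < 85] → 8
flight=E53: origin='ORD' → outer ELSE → 18
flight=E54: origin='MIA' → inner[dist_km < 641] → 7
flight=E59: origin='JFK' → outer ELSE → 18
flight=E65: origin='ATL' → outer ELSE → 18

18, 7, 24, 18, 18, 42, 8, 18, 7, 18, 18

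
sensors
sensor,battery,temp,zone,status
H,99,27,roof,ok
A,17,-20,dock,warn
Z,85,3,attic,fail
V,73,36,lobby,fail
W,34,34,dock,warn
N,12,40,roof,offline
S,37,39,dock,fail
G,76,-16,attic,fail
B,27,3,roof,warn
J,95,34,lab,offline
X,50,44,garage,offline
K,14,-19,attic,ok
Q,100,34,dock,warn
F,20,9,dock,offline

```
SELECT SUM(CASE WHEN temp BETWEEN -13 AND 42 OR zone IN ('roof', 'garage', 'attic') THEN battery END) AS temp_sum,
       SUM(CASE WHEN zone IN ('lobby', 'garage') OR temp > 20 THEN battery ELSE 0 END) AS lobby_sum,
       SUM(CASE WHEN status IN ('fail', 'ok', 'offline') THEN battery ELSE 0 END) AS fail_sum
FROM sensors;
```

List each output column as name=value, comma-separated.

temp_sum=722, lobby_sum=500, fail_sum=561

[temp_sum: temp BETWEEN -13 AND 42 OR zone IN ('roof', 'garage', 'attic')]
sensor=H: ✓ → 99
sensor=A: ✗
sensor=Z: ✓ → 85
sensor=V: ✓ → 73
sensor=W: ✓ → 34
sensor=N: ✓ → 12
sensor=S: ✓ → 37
sensor=G: ✓ → 76
sensor=B: ✓ → 27
sensor=J: ✓ → 95
sensor=X: ✓ → 50
sensor=K: ✓ → 14
sensor=Q: ✓ → 100
sensor=F: ✓ → 20
temp_sum = 99 + 85 + 73 + 34 + 12 + 37 + 76 + 27 + 95 + 50 + 14 + 100 + 20 = 722
—
[lobby_sum: zone IN ('lobby', 'garage') OR temp > 20]
sensor=H: ✓ → 99
sensor=A: ✗
sensor=Z: ✗
sensor=V: ✓ → 73
sensor=W: ✓ → 34
sensor=N: ✓ → 12
sensor=S: ✓ → 37
sensor=G: ✗
sensor=B: ✗
sensor=J: ✓ → 95
sensor=X: ✓ → 50
sensor=K: ✗
sensor=Q: ✓ → 100
sensor=F: ✗
lobby_sum = 99 + 73 + 34 + 12 + 37 + 95 + 50 + 100 = 500
—
[fail_sum: status IN ('fail', 'ok', 'offline')]
sensor=H: ✓ → 99
sensor=A: ✗
sensor=Z: ✓ → 85
sensor=V: ✓ → 73
sensor=W: ✗
sensor=N: ✓ → 12
sensor=S: ✓ → 37
sensor=G: ✓ → 76
sensor=B: ✗
sensor=J: ✓ → 95
sensor=X: ✓ → 50
sensor=K: ✓ → 14
sensor=Q: ✗
sensor=F: ✓ → 20
fail_sum = 99 + 85 + 73 + 12 + 37 + 76 + 95 + 50 + 14 + 20 = 561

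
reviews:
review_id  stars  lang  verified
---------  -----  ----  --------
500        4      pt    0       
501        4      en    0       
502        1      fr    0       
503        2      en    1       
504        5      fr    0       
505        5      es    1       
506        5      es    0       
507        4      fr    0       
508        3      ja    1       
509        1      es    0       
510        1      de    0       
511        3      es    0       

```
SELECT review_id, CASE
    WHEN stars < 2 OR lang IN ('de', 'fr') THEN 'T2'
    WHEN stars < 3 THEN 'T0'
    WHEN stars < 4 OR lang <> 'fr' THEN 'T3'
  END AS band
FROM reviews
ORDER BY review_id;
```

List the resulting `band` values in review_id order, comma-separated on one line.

T3, T3, T2, T0, T2, T3, T3, T2, T3, T2, T2, T3

review_id=500: stars < 4 OR lang <> 'fr' → T3
review_id=501: stars < 4 OR lang <> 'fr' → T3
review_id=502: stars < 2 OR lang IN ('de', 'fr') → T2
review_id=503: stars < 3 → T0
review_id=504: stars < 2 OR lang IN ('de', 'fr') → T2
review_id=505: stars < 4 OR lang <> 'fr' → T3
review_id=506: stars < 4 OR lang <> 'fr' → T3
review_id=507: stars < 2 OR lang IN ('de', 'fr') → T2
review_id=508: stars < 4 OR lang <> 'fr' → T3
review_id=509: stars < 2 OR lang IN ('de', 'fr') → T2
review_id=510: stars < 2 OR lang IN ('de', 'fr') → T2
review_id=511: stars < 4 OR lang <> 'fr' → T3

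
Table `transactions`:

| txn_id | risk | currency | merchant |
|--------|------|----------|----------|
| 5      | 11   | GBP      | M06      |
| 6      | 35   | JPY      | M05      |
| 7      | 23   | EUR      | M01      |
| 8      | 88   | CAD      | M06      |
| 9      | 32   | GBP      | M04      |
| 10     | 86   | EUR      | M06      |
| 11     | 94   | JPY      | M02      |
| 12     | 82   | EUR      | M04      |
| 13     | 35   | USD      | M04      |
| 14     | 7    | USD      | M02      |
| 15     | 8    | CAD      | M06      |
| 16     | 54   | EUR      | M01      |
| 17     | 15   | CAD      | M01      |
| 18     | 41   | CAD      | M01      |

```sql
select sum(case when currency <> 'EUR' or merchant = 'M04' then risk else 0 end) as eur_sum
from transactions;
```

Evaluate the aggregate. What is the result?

txn_id=5: ✓ → 11
txn_id=6: ✓ → 35
txn_id=7: ✗
txn_id=8: ✓ → 88
txn_id=9: ✓ → 32
txn_id=10: ✗
txn_id=11: ✓ → 94
txn_id=12: ✓ → 82
txn_id=13: ✓ → 35
txn_id=14: ✓ → 7
txn_id=15: ✓ → 8
txn_id=16: ✗
txn_id=17: ✓ → 15
txn_id=18: ✓ → 41
eur_sum = 11 + 35 + 88 + 32 + 94 + 82 + 35 + 7 + 8 + 15 + 41 = 448

448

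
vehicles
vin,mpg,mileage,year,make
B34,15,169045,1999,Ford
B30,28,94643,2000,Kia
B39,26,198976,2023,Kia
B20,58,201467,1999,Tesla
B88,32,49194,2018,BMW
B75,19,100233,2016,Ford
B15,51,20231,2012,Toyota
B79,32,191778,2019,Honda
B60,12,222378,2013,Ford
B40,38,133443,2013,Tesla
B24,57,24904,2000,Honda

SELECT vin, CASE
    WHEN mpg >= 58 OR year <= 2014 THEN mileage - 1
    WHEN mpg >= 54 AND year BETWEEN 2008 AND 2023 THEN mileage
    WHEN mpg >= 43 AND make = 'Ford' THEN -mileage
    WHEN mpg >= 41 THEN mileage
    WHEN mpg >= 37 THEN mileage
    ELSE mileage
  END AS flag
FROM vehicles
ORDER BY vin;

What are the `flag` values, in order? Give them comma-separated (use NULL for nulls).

vin=B15: mpg >= 58 OR year <= 2014 → 20230
vin=B20: mpg >= 58 OR year <= 2014 → 201466
vin=B24: mpg >= 58 OR year <= 2014 → 24903
vin=B30: mpg >= 58 OR year <= 2014 → 94642
vin=B34: mpg >= 58 OR year <= 2014 → 169044
vin=B39: ELSE → 198976
vin=B40: mpg >= 58 OR year <= 2014 → 133442
vin=B60: mpg >= 58 OR year <= 2014 → 222377
vin=B75: ELSE → 100233
vin=B79: ELSE → 191778
vin=B88: ELSE → 49194

20230, 201466, 24903, 94642, 169044, 198976, 133442, 222377, 100233, 191778, 49194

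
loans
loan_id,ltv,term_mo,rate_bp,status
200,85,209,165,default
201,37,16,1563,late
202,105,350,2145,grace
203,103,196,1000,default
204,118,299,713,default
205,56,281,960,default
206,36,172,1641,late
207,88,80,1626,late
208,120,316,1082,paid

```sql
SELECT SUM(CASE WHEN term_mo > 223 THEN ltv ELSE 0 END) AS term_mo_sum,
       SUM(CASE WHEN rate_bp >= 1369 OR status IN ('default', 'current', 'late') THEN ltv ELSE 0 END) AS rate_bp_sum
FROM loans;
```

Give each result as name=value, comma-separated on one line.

[term_mo_sum: term_mo > 223]
loan_id=200: ✗
loan_id=201: ✗
loan_id=202: ✓ → 105
loan_id=203: ✗
loan_id=204: ✓ → 118
loan_id=205: ✓ → 56
loan_id=206: ✗
loan_id=207: ✗
loan_id=208: ✓ → 120
term_mo_sum = 105 + 118 + 56 + 120 = 399
—
[rate_bp_sum: rate_bp >= 1369 OR status IN ('default', 'current', 'late')]
loan_id=200: ✓ → 85
loan_id=201: ✓ → 37
loan_id=202: ✓ → 105
loan_id=203: ✓ → 103
loan_id=204: ✓ → 118
loan_id=205: ✓ → 56
loan_id=206: ✓ → 36
loan_id=207: ✓ → 88
loan_id=208: ✗
rate_bp_sum = 85 + 37 + 105 + 103 + 118 + 56 + 36 + 88 = 628

term_mo_sum=399, rate_bp_sum=628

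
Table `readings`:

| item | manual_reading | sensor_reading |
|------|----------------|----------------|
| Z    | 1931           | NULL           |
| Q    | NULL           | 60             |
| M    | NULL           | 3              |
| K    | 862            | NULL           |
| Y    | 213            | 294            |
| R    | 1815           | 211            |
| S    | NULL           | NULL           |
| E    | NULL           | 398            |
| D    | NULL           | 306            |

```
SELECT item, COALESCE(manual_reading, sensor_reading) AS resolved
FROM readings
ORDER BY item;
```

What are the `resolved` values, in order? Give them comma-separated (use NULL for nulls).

306, 398, 862, 3, 60, 1815, NULL, 213, 1931

item=D: manual_reading=NULL, sensor_reading=306 → 306
item=E: manual_reading=NULL, sensor_reading=398 → 398
item=K: manual_reading=862 → 862
item=M: manual_reading=NULL, sensor_reading=3 → 3
item=Q: manual_reading=NULL, sensor_reading=60 → 60
item=R: manual_reading=1815 → 1815
item=S: manual_reading=NULL, sensor_reading=NULL (all NULL) → NULL
item=Y: manual_reading=213 → 213
item=Z: manual_reading=1931 → 1931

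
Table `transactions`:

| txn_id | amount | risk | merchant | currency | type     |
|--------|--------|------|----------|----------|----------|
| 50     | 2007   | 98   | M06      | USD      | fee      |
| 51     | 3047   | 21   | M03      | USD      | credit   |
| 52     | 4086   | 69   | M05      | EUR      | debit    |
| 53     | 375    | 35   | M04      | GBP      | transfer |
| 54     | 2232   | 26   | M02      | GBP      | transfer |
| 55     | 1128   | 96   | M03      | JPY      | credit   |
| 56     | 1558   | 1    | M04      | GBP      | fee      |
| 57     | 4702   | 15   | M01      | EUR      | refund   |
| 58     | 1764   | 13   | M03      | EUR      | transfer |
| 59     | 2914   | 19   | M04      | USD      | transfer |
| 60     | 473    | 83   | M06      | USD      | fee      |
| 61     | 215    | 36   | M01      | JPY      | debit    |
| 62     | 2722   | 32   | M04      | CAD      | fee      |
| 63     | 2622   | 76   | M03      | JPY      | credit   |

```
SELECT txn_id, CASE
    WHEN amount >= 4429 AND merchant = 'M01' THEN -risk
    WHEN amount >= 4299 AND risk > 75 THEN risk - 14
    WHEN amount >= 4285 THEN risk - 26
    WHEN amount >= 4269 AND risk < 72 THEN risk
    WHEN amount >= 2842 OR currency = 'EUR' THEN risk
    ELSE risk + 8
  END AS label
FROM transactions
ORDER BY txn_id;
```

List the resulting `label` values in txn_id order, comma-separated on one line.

txn_id=50: ELSE → 106
txn_id=51: amount >= 2842 OR currency = 'EUR' → 21
txn_id=52: amount >= 2842 OR currency = 'EUR' → 69
txn_id=53: ELSE → 43
txn_id=54: ELSE → 34
txn_id=55: ELSE → 104
txn_id=56: ELSE → 9
txn_id=57: amount >= 4429 AND merchant = 'M01' → -15
txn_id=58: amount >= 2842 OR currency = 'EUR' → 13
txn_id=59: amount >= 2842 OR currency = 'EUR' → 19
txn_id=60: ELSE → 91
txn_id=61: ELSE → 44
txn_id=62: ELSE → 40
txn_id=63: ELSE → 84

106, 21, 69, 43, 34, 104, 9, -15, 13, 19, 91, 44, 40, 84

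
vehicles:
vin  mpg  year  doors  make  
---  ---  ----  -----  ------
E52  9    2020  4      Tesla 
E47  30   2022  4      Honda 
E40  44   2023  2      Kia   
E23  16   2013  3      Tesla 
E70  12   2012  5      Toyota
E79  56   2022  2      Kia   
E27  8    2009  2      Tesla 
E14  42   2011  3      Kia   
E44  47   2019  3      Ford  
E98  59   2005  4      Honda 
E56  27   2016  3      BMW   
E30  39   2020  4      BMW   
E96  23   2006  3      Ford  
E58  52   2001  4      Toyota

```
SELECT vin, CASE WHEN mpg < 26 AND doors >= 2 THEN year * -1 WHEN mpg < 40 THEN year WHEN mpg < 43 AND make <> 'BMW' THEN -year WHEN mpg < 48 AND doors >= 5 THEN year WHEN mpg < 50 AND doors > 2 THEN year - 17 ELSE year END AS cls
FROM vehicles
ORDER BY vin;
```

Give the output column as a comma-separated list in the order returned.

-2011, -2013, -2009, 2020, 2023, 2002, 2022, -2020, 2016, 2001, -2012, 2022, -2006, 2005

vin=E14: mpg < 43 AND make <> 'BMW' → -2011
vin=E23: mpg < 26 AND doors >= 2 → -2013
vin=E27: mpg < 26 AND doors >= 2 → -2009
vin=E30: mpg < 40 → 2020
vin=E40: ELSE → 2023
vin=E44: mpg < 50 AND doors > 2 → 2002
vin=E47: mpg < 40 → 2022
vin=E52: mpg < 26 AND doors >= 2 → -2020
vin=E56: mpg < 40 → 2016
vin=E58: ELSE → 2001
vin=E70: mpg < 26 AND doors >= 2 → -2012
vin=E79: ELSE → 2022
vin=E96: mpg < 26 AND doors >= 2 → -2006
vin=E98: ELSE → 2005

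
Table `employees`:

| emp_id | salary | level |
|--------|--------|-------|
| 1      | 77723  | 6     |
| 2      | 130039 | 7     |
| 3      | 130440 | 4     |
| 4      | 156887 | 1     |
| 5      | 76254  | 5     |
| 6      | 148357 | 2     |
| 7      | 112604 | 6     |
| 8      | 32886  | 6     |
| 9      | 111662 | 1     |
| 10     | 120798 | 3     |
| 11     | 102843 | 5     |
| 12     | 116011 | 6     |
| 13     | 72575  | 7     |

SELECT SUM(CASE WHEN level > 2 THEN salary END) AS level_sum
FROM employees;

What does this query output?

972173

emp_id=1: ✓ → 77723
emp_id=2: ✓ → 130039
emp_id=3: ✓ → 130440
emp_id=4: ✗
emp_id=5: ✓ → 76254
emp_id=6: ✗
emp_id=7: ✓ → 112604
emp_id=8: ✓ → 32886
emp_id=9: ✗
emp_id=10: ✓ → 120798
emp_id=11: ✓ → 102843
emp_id=12: ✓ → 116011
emp_id=13: ✓ → 72575
level_sum = 77723 + 130039 + 130440 + 76254 + 112604 + 32886 + 120798 + 102843 + 116011 + 72575 = 972173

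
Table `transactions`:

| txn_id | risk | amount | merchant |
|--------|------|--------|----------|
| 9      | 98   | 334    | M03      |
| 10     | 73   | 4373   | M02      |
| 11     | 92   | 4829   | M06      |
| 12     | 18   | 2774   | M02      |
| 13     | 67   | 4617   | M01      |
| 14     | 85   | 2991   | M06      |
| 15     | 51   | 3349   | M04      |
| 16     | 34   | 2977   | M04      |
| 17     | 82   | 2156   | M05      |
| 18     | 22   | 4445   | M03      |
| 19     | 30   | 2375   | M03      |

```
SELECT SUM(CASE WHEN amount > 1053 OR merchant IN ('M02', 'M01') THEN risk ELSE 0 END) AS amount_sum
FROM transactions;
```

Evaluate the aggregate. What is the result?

txn_id=9: ✗
txn_id=10: ✓ → 73
txn_id=11: ✓ → 92
txn_id=12: ✓ → 18
txn_id=13: ✓ → 67
txn_id=14: ✓ → 85
txn_id=15: ✓ → 51
txn_id=16: ✓ → 34
txn_id=17: ✓ → 82
txn_id=18: ✓ → 22
txn_id=19: ✓ → 30
amount_sum = 73 + 92 + 18 + 67 + 85 + 51 + 34 + 82 + 22 + 30 = 554

554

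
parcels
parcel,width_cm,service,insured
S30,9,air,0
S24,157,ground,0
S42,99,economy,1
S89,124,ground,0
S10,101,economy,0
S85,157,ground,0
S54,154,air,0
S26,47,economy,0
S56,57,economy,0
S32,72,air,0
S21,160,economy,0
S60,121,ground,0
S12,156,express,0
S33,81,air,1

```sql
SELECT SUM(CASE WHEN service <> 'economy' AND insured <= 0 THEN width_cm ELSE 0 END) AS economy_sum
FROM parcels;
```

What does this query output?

parcel=S30: ✓ → 9
parcel=S24: ✓ → 157
parcel=S42: ✗
parcel=S89: ✓ → 124
parcel=S10: ✗
parcel=S85: ✓ → 157
parcel=S54: ✓ → 154
parcel=S26: ✗
parcel=S56: ✗
parcel=S32: ✓ → 72
parcel=S21: ✗
parcel=S60: ✓ → 121
parcel=S12: ✓ → 156
parcel=S33: ✗
economy_sum = 9 + 157 + 124 + 157 + 154 + 72 + 121 + 156 = 950

950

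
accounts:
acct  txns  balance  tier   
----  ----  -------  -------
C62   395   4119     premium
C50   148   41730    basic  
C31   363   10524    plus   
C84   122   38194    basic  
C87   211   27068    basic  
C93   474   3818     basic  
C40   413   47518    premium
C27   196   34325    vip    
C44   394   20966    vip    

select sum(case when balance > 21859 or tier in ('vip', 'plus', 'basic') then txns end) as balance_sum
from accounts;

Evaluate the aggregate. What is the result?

2321

acct=C62: ✗
acct=C50: ✓ → 148
acct=C31: ✓ → 363
acct=C84: ✓ → 122
acct=C87: ✓ → 211
acct=C93: ✓ → 474
acct=C40: ✓ → 413
acct=C27: ✓ → 196
acct=C44: ✓ → 394
balance_sum = 148 + 363 + 122 + 211 + 474 + 413 + 196 + 394 = 2321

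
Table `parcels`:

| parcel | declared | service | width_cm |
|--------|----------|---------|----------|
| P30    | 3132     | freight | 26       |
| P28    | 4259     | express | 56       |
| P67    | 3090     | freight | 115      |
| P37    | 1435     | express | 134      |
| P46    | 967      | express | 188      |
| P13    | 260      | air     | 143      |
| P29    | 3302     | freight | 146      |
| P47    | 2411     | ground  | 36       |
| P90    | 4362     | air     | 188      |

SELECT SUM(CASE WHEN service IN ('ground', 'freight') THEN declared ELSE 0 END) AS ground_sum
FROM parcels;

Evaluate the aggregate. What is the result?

11935

parcel=P30: ✓ → 3132
parcel=P28: ✗
parcel=P67: ✓ → 3090
parcel=P37: ✗
parcel=P46: ✗
parcel=P13: ✗
parcel=P29: ✓ → 3302
parcel=P47: ✓ → 2411
parcel=P90: ✗
ground_sum = 3132 + 3090 + 3302 + 2411 = 11935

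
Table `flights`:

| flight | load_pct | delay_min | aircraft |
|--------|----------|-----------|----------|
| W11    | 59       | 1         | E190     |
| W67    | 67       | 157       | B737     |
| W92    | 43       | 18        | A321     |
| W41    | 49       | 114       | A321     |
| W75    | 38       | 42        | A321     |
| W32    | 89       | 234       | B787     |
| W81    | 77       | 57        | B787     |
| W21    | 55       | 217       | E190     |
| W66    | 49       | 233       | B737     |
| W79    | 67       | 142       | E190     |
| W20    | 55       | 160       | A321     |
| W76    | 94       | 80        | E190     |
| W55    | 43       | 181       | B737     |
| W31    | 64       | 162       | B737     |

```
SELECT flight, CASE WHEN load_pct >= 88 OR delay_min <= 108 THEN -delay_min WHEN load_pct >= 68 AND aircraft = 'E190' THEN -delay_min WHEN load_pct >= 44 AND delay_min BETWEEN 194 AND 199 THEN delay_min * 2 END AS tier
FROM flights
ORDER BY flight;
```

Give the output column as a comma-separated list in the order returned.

flight=W11: load_pct >= 88 OR delay_min <= 108 → -1
flight=W20: (no match → NULL) → NULL
flight=W21: (no match → NULL) → NULL
flight=W31: (no match → NULL) → NULL
flight=W32: load_pct >= 88 OR delay_min <= 108 → -234
flight=W41: (no match → NULL) → NULL
flight=W55: (no match → NULL) → NULL
flight=W66: (no match → NULL) → NULL
flight=W67: (no match → NULL) → NULL
flight=W75: load_pct >= 88 OR delay_min <= 108 → -42
flight=W76: load_pct >= 88 OR delay_min <= 108 → -80
flight=W79: (no match → NULL) → NULL
flight=W81: load_pct >= 88 OR delay_min <= 108 → -57
flight=W92: load_pct >= 88 OR delay_min <= 108 → -18

-1, NULL, NULL, NULL, -234, NULL, NULL, NULL, NULL, -42, -80, NULL, -57, -18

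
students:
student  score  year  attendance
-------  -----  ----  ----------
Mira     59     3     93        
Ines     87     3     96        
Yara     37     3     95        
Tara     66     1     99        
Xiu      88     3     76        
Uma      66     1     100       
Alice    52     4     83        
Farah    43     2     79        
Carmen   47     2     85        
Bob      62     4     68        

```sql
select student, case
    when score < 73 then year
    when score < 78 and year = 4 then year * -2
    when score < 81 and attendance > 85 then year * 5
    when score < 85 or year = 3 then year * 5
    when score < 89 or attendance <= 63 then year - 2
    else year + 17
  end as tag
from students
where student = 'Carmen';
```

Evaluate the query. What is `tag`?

2

student = Carmen: score=47, year=2, attendance=85.
score < 73 → true → 2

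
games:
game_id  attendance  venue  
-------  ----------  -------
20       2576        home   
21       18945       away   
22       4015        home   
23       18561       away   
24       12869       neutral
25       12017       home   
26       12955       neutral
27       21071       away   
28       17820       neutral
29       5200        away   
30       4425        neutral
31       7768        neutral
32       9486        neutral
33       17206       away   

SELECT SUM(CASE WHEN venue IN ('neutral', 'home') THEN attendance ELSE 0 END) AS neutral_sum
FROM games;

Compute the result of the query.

game_id=20: ✓ → 2576
game_id=21: ✗
game_id=22: ✓ → 4015
game_id=23: ✗
game_id=24: ✓ → 12869
game_id=25: ✓ → 12017
game_id=26: ✓ → 12955
game_id=27: ✗
game_id=28: ✓ → 17820
game_id=29: ✗
game_id=30: ✓ → 4425
game_id=31: ✓ → 7768
game_id=32: ✓ → 9486
game_id=33: ✗
neutral_sum = 2576 + 4015 + 12869 + 12017 + 12955 + 17820 + 4425 + 7768 + 9486 = 83931

83931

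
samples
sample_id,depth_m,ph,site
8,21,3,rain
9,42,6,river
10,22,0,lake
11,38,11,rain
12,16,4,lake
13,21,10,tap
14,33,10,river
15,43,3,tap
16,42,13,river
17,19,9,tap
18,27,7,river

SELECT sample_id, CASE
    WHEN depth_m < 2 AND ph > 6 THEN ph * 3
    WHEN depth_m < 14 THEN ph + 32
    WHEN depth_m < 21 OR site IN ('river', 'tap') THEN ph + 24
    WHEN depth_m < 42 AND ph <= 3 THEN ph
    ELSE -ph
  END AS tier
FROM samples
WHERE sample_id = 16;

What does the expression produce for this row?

sample_id = 16: depth_m=42, ph=13, site=river.
depth_m < 2 AND ph > 6 → false
depth_m < 14 → false
depth_m < 21 OR site IN ('river', 'tap') → true → 37

37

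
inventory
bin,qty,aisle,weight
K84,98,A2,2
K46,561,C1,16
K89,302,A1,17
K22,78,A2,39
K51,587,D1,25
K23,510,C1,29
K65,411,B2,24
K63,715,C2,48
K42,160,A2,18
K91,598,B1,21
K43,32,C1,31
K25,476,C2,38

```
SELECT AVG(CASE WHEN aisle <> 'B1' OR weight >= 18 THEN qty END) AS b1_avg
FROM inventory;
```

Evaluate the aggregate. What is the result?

377.3333333333

bin=K84: ✓ → 98
bin=K46: ✓ → 561
bin=K89: ✓ → 302
bin=K22: ✓ → 78
bin=K51: ✓ → 587
bin=K23: ✓ → 510
bin=K65: ✓ → 411
bin=K63: ✓ → 715
bin=K42: ✓ → 160
bin=K91: ✓ → 598
bin=K43: ✓ → 32
bin=K25: ✓ → 476
b1_avg = (98 + 561 + 302 + 78 + 587 + 510 + 411 + 715 + 160 + 598 + 32 + 476) / 12 = 377.3333333333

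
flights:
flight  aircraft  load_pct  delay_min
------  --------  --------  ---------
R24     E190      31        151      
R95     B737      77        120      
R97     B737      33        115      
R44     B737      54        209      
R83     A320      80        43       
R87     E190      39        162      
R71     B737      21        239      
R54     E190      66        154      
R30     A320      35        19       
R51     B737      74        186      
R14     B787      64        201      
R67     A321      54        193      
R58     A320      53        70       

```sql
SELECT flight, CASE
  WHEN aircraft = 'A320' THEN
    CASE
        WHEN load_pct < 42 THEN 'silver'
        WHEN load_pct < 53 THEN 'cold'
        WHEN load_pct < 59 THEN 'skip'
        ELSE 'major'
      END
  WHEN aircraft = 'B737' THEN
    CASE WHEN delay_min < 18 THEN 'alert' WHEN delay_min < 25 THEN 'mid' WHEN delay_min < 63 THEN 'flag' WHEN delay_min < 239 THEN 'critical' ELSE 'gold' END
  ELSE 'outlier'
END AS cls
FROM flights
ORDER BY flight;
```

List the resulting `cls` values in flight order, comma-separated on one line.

flight=R14: aircraft='B787' → outer ELSE → outlier
flight=R24: aircraft='E190' → outer ELSE → outlier
flight=R30: aircraft='A320' → inner[load_pct < 42] → silver
flight=R44: aircraft='B737' → inner[delay_min < 239] → critical
flight=R51: aircraft='B737' → inner[delay_min < 239] → critical
flight=R54: aircraft='E190' → outer ELSE → outlier
flight=R58: aircraft='A320' → inner[load_pct < 59] → skip
flight=R67: aircraft='A321' → outer ELSE → outlier
flight=R71: aircraft='B737' → inner[ELSE] → gold
flight=R83: aircraft='A320' → inner[ELSE] → major
flight=R87: aircraft='E190' → outer ELSE → outlier
flight=R95: aircraft='B737' → inner[delay_min < 239] → critical
flight=R97: aircraft='B737' → inner[delay_min < 239] → critical

outlier, outlier, silver, critical, critical, outlier, skip, outlier, gold, major, outlier, critical, critical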